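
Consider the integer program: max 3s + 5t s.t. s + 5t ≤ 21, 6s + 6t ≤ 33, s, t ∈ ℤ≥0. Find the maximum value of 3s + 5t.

23

(s,t)=(1,4): 1·1+5·4=21≤21, 6·1+6·4=30≤33, objective 23.
(s,t)=(2,3): 1·2+5·3=17≤21, 6·2+6·3=30≤33, objective 21.
(s,t)=(0,4): 1·0+5·4=20≤21, 6·0+6·4=24≤33, objective 20.
No feasible integer point exceeds 23.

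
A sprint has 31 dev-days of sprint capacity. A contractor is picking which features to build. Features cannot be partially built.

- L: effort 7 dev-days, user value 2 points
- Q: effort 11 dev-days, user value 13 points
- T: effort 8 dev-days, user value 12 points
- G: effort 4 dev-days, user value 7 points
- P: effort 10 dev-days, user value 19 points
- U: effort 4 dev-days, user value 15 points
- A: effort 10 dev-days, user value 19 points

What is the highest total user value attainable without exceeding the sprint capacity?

This is an integer program with binary decision variables.
Allowing fractional choices, the relaxed optimum would be about 64.5, but features are indivisible.
L + P + U + A: effort 7 + 10 + 4 + 10 = 31 ≤ 31, user value 2 + 19 + 15 + 19 = 55.
G + P + U + A: effort 4 + 10 + 4 + 10 = 28 ≤ 31, user value 7 + 19 + 15 + 19 = 60.
Best is G, P, U, and A with total user value 60.

60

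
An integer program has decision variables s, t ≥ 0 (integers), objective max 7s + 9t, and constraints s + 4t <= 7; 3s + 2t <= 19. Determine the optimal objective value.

The continuous relaxation peaks at (6.2, 0.2) with value 45.20; rounding to a feasible lattice point costs some objective.
(s,t)=(6,0): 1·6+4·0=6≤7, 3·6+2·0=18≤19, objective 42.
(s,t)=(5,0): 1·5+4·0=5≤7, 3·5+2·0=15≤19, objective 35.
No feasible integer point exceeds 42.

42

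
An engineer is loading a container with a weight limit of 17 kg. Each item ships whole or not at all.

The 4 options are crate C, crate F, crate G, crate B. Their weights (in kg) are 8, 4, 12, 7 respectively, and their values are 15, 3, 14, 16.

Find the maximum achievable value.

31

Take crate C and crate B: weight 8 + 7 = 15 ≤ 17, value 15 + 16 = 31.
No other feasible combination does better.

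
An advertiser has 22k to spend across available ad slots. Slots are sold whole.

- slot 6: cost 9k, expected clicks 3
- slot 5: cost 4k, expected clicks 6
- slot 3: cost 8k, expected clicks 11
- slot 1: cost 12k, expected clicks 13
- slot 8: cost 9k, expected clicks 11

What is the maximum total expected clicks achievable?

28

This is a 0-1 knapsack instance.
slot 5 + slot 3 + slot 8: cost 4 + 8 + 9 = 21 ≤ 22, expected clicks 6 + 11 + 11 = 28.
slot 3 + slot 1: cost 8 + 12 = 20 ≤ 22, expected clicks 11 + 13 = 24.
slot 1 + slot 8: cost 12 + 9 = 21 ≤ 22, expected clicks 13 + 11 = 24.
Best is slot 5, slot 3, and slot 8 with total expected clicks 28.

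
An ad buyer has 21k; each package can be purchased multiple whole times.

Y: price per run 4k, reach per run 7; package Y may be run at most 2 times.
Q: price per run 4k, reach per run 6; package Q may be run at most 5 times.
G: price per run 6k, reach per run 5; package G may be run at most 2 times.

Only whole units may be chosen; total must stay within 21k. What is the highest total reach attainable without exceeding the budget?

32

Y has the best ratio (7/4); taking only Y gives at most 2×7 = 14 (stopped by the supply cap of 2).
Mixing does better — 2×Y and 3×Q: price 20 ≤ 21, reach 2·7 + 3·6 = 32.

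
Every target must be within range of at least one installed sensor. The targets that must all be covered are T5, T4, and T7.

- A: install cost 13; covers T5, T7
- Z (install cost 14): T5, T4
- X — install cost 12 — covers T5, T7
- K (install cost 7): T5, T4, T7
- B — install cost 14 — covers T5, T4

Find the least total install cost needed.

K alone covers T5, T4, T7 — every target.
Total install cost: 7.
No cover costs less than 7.

7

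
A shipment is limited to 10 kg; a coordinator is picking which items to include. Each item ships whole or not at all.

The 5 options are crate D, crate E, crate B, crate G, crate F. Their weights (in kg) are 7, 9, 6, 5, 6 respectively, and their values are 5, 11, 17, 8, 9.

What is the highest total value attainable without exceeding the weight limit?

This is a 0-1 knapsack instance.
Take crate B: weight 6 ≤ 10, value 17.
No other feasible combination does better.

17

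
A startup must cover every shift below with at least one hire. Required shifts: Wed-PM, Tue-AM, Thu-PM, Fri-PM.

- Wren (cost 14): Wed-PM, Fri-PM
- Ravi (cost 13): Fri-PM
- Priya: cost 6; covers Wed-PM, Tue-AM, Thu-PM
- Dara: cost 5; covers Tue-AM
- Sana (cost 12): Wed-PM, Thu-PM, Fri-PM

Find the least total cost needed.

The greedy cost-per-new-shift heuristic would pick Priya and Sana for 18, but a cheaper cover exists.
Choose Dara and Sana: together they cover Wed-PM, Tue-AM, Thu-PM, Fri-PM — every shift.
Total cost: 5 + 12 = 17.
No cover costs less than 17.

17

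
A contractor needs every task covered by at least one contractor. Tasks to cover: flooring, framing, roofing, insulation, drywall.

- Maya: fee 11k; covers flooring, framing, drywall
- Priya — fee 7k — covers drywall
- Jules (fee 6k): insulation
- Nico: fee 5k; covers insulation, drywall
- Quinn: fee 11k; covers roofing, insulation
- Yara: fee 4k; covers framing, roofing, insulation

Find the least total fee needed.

The greedy cost-per-new-task heuristic would pick Yara, Nico, and Maya for 20, but a cheaper cover exists.
Choose Maya and Yara: together they cover flooring, framing, roofing, insulation, drywall — every task.
Total fee: 11 + 4 = 15.
No cover costs less than 15.

15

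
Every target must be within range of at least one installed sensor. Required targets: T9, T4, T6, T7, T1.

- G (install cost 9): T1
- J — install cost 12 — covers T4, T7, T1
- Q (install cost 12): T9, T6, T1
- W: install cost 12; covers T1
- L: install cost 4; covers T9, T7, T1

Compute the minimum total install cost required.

24

Choose J and Q: together they cover T9, T4, T6, T7, T1 — every target.
Total install cost: 12 + 12 = 24.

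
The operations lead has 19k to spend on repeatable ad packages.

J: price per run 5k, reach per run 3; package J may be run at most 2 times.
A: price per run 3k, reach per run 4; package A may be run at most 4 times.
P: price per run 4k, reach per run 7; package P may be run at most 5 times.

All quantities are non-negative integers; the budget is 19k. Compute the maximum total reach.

P has the best ratio (7/4); taking only P gives at most 4×7 = 28 (stopped by the price limit).
Mixing does better — 1×A and 4×P: price 19 ≤ 19, reach 1·4 + 4·7 = 32.

32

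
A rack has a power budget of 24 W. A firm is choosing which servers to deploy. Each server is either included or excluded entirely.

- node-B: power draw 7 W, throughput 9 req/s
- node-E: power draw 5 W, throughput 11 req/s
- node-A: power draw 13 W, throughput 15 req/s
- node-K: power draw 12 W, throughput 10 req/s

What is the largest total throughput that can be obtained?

Take node-B, node-E, and node-K: power draw 7 + 5 + 12 = 24 ≤ 24, throughput 9 + 11 + 10 = 30.
No other feasible combination does better.

30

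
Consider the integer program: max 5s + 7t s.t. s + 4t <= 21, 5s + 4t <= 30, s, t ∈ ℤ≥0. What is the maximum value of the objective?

40

Relaxing integrality, the LP optimum is 44.06 at (s,t) = (2.25, 4.69), which is not an integer point.
(s,t)=(1,5): 1·1+4·5=21≤21, 5·1+4·5=25≤30, objective 40.
(s,t)=(2,4): 1·2+4·4=18≤21, 5·2+4·4=26≤30, objective 38.
(s,t)=(3,3): 1·3+4·3=15≤21, 5·3+4·3=27≤30, objective 36.
No feasible integer point exceeds 40.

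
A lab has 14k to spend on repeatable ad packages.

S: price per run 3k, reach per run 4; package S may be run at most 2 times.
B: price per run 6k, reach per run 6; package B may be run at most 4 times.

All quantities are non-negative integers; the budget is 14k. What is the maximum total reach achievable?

14

This is a bounded integer knapsack.
2×S and 1×B: price 12 ≤ 14, reach 2·4 + 1·6 = 14.
2×B: price 12 ≤ 14, reach 2·6 = 12.
Best is 14.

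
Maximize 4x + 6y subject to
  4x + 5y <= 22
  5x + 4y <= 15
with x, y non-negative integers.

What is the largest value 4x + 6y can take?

18

(x,y)=(0,3): 4·0+5·3=15≤22, 5·0+4·3=12≤15, objective 18.
(x,y)=(1,2): 4·1+5·2=14≤22, 5·1+4·2=13≤15, objective 16.
(x,y)=(0,2): 4·0+5·2=10≤22, 5·0+4·2=8≤15, objective 12.
No feasible integer point exceeds 18.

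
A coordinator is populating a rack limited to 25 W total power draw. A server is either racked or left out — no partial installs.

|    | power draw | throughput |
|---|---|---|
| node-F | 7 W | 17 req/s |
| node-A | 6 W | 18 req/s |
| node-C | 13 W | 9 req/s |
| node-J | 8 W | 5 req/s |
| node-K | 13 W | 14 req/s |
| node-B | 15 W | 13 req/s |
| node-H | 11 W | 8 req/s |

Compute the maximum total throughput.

43

Take node-F, node-A, and node-H: power draw 7 + 6 + 11 = 24 ≤ 25, throughput 17 + 18 + 8 = 43.
No other feasible combination does better.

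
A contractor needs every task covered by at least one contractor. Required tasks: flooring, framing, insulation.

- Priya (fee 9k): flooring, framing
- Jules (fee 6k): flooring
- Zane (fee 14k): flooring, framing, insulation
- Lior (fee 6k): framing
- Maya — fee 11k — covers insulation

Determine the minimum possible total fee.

This is a weighted set-cover instance.
Zane alone covers flooring, framing, insulation — every task.
Total fee: 14.

14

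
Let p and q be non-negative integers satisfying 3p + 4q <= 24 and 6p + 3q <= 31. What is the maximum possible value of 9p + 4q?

Relaxing integrality, the LP optimum is 46.50 at (p,q) = (5.17, 0), which is not an integer point.
(p,q)=(5,0) is feasible, giving 45.
(p,q)=(4,1) is feasible, giving 40.
(p,q)=(4,0) is feasible, giving 36.
No feasible integer point exceeds 45.

45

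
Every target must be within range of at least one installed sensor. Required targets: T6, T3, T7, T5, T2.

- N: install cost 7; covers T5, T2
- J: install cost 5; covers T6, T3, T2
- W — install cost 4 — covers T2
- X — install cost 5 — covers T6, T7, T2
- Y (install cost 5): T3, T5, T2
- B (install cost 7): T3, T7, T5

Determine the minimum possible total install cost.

Choose X and Y: together they cover T6, T3, T7, T5, T2 — every target.
Total install cost: 5 + 5 = 10.

10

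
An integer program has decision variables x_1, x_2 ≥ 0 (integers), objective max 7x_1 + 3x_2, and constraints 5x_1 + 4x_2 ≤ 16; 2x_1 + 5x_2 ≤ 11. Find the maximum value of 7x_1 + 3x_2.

21

(x_1,x_2)=(3,0): 5·3+4·0=15≤16, 2·3+5·0=6≤11, objective 21.
(x_1,x_2)=(2,1): 5·2+4·1=14≤16, 2·2+5·1=9≤11, objective 17.
Maximum is 21 at (x_1,x_2)=(3,0).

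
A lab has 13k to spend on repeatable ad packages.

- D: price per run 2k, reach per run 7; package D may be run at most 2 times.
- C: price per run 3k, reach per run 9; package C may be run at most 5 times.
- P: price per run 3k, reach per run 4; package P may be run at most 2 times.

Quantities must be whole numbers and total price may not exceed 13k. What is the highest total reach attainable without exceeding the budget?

This is a bounded integer knapsack.
4×C: price 12 ≤ 13, reach 4·9 = 36.
2×D and 3×C: price 13 ≤ 13, reach 2·7 + 3·9 = 41.
Best is 41.

41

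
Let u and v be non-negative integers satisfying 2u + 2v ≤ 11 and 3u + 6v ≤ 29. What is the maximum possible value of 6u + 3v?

Relaxing integrality, the LP optimum is 33.00 at (u,v) = (5.5, 0), which is not an integer point.
(u,v)=(5,0): 2·5+2·0=10≤11, 3·5+6·0=15≤29, objective 30.
(u,v)=(4,1): 2·4+2·1=10≤11, 3·4+6·1=18≤29, objective 27.
The best lattice point is (5,0), giving 30.

30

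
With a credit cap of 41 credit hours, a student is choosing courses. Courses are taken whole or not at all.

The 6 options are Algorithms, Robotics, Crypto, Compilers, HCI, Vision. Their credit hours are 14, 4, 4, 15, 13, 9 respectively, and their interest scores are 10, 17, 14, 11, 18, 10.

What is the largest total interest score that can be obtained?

60

This is a 0-1 knapsack instance.
Take Robotics, Crypto, Compilers, and HCI: credit hours 4 + 4 + 15 + 13 = 36 ≤ 41, interest score 17 + 14 + 11 + 18 = 60.
No other feasible combination does better.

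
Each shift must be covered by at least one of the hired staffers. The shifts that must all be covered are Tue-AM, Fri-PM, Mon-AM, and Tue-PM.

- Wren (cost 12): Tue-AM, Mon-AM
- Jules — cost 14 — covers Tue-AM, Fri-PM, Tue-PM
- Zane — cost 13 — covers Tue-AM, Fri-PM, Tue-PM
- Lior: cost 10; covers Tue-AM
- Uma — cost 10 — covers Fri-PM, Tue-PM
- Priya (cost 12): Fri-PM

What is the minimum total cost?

This is a weighted set-cover instance.
The greedy cost-per-new-shift heuristic would pick Zane and Wren for 25, but a cheaper cover exists.
Choose Wren and Uma: together they cover Tue-AM, Fri-PM, Mon-AM, Tue-PM — every shift.
Total cost: 12 + 10 = 22.
No cover costs less than 22.

22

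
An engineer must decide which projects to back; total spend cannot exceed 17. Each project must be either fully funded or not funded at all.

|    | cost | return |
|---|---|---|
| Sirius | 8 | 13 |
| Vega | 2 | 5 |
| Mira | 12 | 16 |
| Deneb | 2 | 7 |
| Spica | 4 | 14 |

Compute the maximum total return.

Take Sirius, Vega, Deneb, and Spica: cost 8 + 2 + 2 + 4 = 16 ≤ 17, return 13 + 5 + 7 + 14 = 39.
No other feasible combination does better.

39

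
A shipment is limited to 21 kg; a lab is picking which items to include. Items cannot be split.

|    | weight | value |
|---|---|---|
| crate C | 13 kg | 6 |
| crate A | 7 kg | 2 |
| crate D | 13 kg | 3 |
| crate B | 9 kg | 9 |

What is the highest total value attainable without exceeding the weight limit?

Take crate A and crate B: weight 7 + 9 = 16 ≤ 21, value 2 + 9 = 11.
No other feasible combination does better.

11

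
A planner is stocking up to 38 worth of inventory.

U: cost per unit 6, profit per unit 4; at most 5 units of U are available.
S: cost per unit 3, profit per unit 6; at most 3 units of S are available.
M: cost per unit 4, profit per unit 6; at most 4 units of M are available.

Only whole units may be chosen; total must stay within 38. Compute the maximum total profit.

50

2×U, 3×S, and 4×M: cost 37 ≤ 38, profit 2·4 + 3·6 + 4·6 = 50.
1×U, 3×S, and 4×M: cost 31 ≤ 38, profit 1·4 + 3·6 + 4·6 = 46.
Best is 50.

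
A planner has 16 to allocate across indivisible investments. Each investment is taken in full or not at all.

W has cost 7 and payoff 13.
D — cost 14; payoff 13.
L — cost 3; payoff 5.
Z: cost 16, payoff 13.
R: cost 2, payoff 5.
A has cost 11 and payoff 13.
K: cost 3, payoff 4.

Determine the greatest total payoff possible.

Allowing fractional choices, the relaxed optimum would be about 28.2, but investments are indivisible.
W + L + R + K: cost 7 + 3 + 2 + 3 = 15 ≤ 16, payoff 13 + 5 + 5 + 4 = 27.
W + L + R: cost 7 + 3 + 2 = 12 ≤ 16, payoff 13 + 5 + 5 = 23.
L + R + A: cost 3 + 2 + 11 = 16 ≤ 16, payoff 5 + 5 + 13 = 23.
Best is W, L, R, and K with total payoff 27.

27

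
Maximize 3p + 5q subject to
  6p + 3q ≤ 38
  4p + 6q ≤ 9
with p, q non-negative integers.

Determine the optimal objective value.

6

Relaxing integrality, the LP optimum is 7.50 at (p,q) = (0, 1.5), which is not an integer point.
(p,q)=(2,0): 6·2+3·0=12≤38, 4·2+6·0=8≤9, objective 6.
(p,q)=(0,1): 6·0+3·1=3≤38, 4·0+6·1=6≤9, objective 5.
(p,q)=(1,0): 6·1+3·0=6≤38, 4·1+6·0=4≤9, objective 3.
No feasible integer point exceeds 6.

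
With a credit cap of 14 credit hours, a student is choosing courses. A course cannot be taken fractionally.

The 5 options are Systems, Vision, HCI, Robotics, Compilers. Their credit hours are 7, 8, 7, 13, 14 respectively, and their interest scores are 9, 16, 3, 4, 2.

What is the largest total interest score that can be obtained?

Take Vision: credit hours 8 ≤ 14, interest score 16.
No other feasible combination does better.

16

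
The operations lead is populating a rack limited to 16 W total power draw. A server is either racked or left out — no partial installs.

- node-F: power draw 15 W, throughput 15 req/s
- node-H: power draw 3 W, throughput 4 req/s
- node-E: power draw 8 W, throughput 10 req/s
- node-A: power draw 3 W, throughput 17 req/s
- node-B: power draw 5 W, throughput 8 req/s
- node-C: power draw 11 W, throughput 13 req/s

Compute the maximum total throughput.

node-A + node-C: power draw 3 + 11 = 14 ≤ 16, throughput 17 + 13 = 30.
node-H + node-E + node-A: power draw 3 + 8 + 3 = 14 ≤ 16, throughput 4 + 10 + 17 = 31.
node-E + node-A + node-B: power draw 8 + 3 + 5 = 16 ≤ 16, throughput 10 + 17 + 8 = 35.
Best is node-E, node-A, and node-B with total throughput 35.

35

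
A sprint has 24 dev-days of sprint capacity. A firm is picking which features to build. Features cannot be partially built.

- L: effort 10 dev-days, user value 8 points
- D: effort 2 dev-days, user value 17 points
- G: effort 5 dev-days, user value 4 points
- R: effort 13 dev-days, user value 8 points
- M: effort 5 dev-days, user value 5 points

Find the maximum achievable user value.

Allowing fractional choices, the relaxed optimum would be about 35.2, but features are indivisible.
D + R + M: effort 2 + 13 + 5 = 20 ≤ 24, user value 17 + 8 + 5 = 30.
L + D + M: effort 10 + 2 + 5 = 17 ≤ 24, user value 8 + 17 + 5 = 30.
L + D + G + M: effort 10 + 2 + 5 + 5 = 22 ≤ 24, user value 8 + 17 + 4 + 5 = 34.
Best is L, D, G, and M with total user value 34.

34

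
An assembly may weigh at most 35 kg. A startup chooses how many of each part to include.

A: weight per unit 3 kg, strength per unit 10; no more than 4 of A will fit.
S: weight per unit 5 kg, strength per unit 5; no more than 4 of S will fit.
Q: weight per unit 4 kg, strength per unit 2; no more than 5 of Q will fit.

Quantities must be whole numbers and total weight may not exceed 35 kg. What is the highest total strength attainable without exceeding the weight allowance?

60

A has the best ratio (10/3); taking only A gives at most 4×10 = 40 (stopped by the supply cap of 4).
Mixing does better — 4×A and 4×S: weight 32 ≤ 35, strength 4·10 + 4·5 = 60.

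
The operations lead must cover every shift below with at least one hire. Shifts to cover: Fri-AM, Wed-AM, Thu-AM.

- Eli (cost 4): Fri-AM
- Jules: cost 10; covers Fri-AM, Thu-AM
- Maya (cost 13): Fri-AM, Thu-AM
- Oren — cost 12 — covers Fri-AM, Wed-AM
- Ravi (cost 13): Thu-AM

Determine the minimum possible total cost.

This is a weighted set-cover instance.
The greedy cost-per-new-shift heuristic would pick Eli, Jules, and Oren for 26, but a cheaper cover exists.
Choose Jules and Oren: together they cover Fri-AM, Wed-AM, Thu-AM — every shift.
Total cost: 10 + 12 = 22.
No cover costs less than 22.

22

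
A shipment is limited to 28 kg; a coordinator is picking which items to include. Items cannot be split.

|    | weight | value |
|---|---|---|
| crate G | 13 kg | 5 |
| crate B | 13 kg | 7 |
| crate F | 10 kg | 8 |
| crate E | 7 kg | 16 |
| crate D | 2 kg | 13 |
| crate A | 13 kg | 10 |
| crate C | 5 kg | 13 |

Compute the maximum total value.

Allowing fractional choices, the relaxed optimum would be about 53.1, but items are indivisible.
crate E + crate D + crate A + crate C: weight 7 + 2 + 13 + 5 = 27 ≤ 28, value 16 + 13 + 10 + 13 = 52.
crate B + crate E + crate D + crate C: weight 13 + 7 + 2 + 5 = 27 ≤ 28, value 7 + 16 + 13 + 13 = 49.
crate F + crate E + crate D + crate C: weight 10 + 7 + 2 + 5 = 24 ≤ 28, value 8 + 16 + 13 + 13 = 50.
Best is crate E, crate D, crate A, and crate C with total value 52.

52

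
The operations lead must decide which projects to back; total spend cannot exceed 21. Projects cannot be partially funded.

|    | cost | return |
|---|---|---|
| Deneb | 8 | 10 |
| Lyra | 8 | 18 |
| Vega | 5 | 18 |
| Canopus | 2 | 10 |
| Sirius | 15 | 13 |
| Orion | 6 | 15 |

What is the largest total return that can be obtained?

61

Lyra + Vega + Canopus + Orion: cost 8 + 5 + 2 + 6 = 21 ≤ 21, return 18 + 18 + 10 + 15 = 61.
Deneb + Vega + Canopus + Orion: cost 8 + 5 + 2 + 6 = 21 ≤ 21, return 10 + 18 + 10 + 15 = 53.
Best is Lyra, Vega, Canopus, and Orion with total return 61.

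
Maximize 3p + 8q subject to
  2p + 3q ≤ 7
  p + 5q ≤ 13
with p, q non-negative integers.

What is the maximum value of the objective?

16

Relaxing integrality, the LP optimum is 18.67 at (p,q) = (0, 2.33), which is not an integer point.
(p,q)=(0,2): 2·0+3·2=6≤7, 1·0+5·2=10≤13, objective 16.
(p,q)=(1,1): 2·1+3·1=5≤7, 1·1+5·1=6≤13, objective 11.
(p,q)=(0,1): 2·0+3·1=3≤7, 1·0+5·1=5≤13, objective 8.
The best lattice point is (0,2), giving 16.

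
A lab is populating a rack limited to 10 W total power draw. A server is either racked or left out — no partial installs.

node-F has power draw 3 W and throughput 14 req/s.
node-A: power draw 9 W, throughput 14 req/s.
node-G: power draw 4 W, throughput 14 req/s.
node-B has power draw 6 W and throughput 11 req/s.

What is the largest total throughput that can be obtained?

Treat it as a binary knapsack problem.
Allowing fractional choices, the relaxed optimum would be about 33.5, but servers are indivisible.
node-F + node-B: power draw 3 + 6 = 9 ≤ 10, throughput 14 + 11 = 25.
node-G + node-B: power draw 4 + 6 = 10 ≤ 10, throughput 14 + 11 = 25.
node-F + node-G: power draw 3 + 4 = 7 ≤ 10, throughput 14 + 14 = 28.
Best is node-F and node-G with total throughput 28.

28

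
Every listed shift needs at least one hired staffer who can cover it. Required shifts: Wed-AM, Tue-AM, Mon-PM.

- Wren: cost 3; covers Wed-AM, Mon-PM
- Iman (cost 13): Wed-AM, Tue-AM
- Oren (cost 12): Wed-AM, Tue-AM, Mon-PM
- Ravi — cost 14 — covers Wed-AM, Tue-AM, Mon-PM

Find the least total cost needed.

12

The greedy cost-per-new-shift heuristic would pick Wren and Oren for 15, but a cheaper cover exists.
Oren alone covers Wed-AM, Tue-AM, Mon-PM — every shift.
Total cost: 12.
No cover costs less than 12.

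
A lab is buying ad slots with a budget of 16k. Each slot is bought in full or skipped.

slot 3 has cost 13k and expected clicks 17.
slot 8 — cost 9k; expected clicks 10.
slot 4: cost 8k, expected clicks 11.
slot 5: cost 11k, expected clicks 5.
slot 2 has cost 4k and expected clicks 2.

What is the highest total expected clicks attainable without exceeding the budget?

17

Take slot 3: cost 13 ≤ 16, expected clicks 17.
No other feasible combination does better.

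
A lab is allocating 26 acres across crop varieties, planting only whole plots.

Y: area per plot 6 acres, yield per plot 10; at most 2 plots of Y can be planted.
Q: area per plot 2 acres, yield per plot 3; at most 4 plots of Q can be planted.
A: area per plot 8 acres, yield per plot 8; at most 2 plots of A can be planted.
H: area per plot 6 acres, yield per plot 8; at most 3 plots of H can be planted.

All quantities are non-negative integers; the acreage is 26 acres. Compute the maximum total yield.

This is a bounded integer knapsack.
2×Y, 1×Q, and 2×H: area 26 ≤ 26, yield 2·10 + 1·3 + 2·8 = 39.
2×Y, 4×Q, and 1×H: area 26 ≤ 26, yield 2·10 + 4·3 + 1·8 = 40.
Best is 40.

40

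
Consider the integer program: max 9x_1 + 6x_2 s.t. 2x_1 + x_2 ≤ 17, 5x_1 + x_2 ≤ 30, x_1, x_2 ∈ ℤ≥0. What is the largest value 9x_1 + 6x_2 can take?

(x_1,x_2)=(0,17) is feasible, giving 102.
(x_1,x_2)=(0,16) is feasible, giving 96.
No feasible integer point exceeds 102.

102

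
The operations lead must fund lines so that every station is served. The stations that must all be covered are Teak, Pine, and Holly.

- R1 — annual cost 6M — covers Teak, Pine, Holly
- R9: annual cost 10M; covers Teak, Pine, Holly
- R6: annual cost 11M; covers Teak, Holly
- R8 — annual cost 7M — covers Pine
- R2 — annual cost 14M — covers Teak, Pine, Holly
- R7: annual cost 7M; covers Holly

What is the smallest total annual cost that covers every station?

6

This is a weighted set-cover instance.
R1 alone covers Teak, Pine, Holly — every station.
Total annual cost: 6.
No cover costs less than 6.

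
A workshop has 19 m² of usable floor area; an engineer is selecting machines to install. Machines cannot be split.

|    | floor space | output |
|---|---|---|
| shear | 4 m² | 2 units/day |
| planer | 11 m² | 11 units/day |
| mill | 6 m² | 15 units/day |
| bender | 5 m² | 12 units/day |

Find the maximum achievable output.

29

planer + mill: floor space 11 + 6 = 17 ≤ 19, output 11 + 15 = 26.
shear + mill + bender: floor space 4 + 6 + 5 = 15 ≤ 19, output 2 + 15 + 12 = 29.
mill + bender: floor space 6 + 5 = 11 ≤ 19, output 15 + 12 = 27.
Best is shear, mill, and bender with total output 29.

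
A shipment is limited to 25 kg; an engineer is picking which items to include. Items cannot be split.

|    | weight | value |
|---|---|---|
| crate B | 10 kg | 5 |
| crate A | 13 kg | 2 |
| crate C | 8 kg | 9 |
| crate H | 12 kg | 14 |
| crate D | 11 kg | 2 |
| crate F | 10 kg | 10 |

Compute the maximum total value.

Take crate H and crate F: weight 12 + 10 = 22 ≤ 25, value 14 + 10 = 24.
No other feasible combination does better.

24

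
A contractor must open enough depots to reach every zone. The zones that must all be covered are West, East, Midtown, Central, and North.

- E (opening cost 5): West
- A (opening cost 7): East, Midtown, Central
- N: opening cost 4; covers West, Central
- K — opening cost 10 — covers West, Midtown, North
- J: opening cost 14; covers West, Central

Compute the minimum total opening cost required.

17

The greedy cost-per-new-zone heuristic would pick N, A, and K for 21, but a cheaper cover exists.
Choose A and K: together they cover West, East, Midtown, Central, North — every zone.
Total opening cost: 7 + 10 = 17.
No cover costs less than 17.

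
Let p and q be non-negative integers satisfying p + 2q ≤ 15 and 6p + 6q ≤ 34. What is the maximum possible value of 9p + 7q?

Relaxing integrality, the LP optimum is 51.00 at (p,q) = (5.67, 0), which is not an integer point.
(p,q)=(5,0): 1·5+2·0=5≤15, 6·5+6·0=30≤34, objective 45.
(p,q)=(4,1): 1·4+2·1=6≤15, 6·4+6·1=30≤34, objective 43.
(p,q)=(4,0): 1·4+2·0=4≤15, 6·4+6·0=24≤34, objective 36.
Maximum is 45 at (p,q)=(5,0).

45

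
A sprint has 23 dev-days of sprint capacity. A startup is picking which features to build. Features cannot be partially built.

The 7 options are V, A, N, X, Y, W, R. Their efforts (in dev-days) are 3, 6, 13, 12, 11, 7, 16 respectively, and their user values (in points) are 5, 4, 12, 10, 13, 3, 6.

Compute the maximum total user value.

23

Treat it as a binary knapsack problem.
Take X and Y: effort 12 + 11 = 23 ≤ 23, user value 10 + 13 = 23.
No other feasible combination does better.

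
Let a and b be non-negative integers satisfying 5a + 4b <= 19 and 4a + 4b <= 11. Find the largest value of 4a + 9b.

18

(a,b)=(0,2) is feasible, giving 18.
(a,b)=(1,1) is feasible, giving 13.
(a,b)=(0,1) is feasible, giving 9.
Maximum is 18 at (a,b)=(0,2).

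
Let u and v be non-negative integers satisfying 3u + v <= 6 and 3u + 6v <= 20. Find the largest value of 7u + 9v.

27

(u,v)=(0,3) is feasible, giving 27.
(u,v)=(1,2) is feasible, giving 25.
(u,v)=(0,2) is feasible, giving 18.
The best lattice point is (0,3), giving 27.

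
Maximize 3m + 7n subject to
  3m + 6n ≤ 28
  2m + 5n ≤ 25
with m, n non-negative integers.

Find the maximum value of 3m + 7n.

The continuous relaxation peaks at (0, 4.67) with value 32.67; rounding to a feasible lattice point costs some objective.
(m,n)=(1,4): 3·1+6·4=27≤28, 2·1+5·4=22≤25, objective 31.
(m,n)=(0,4): 3·0+6·4=24≤28, 2·0+5·4=20≤25, objective 28.
(m,n)=(2,3): 3·2+6·3=24≤28, 2·2+5·3=19≤25, objective 27.
Maximum is 31 at (m,n)=(1,4).

31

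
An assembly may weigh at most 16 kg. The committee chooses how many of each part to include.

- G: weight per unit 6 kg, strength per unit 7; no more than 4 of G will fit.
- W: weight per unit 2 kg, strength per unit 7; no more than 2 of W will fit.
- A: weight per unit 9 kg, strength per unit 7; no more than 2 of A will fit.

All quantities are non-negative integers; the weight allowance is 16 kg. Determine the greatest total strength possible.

28

Take 2×G and 2×W: weight 16 ≤ 16, strength 2·7 + 2·7 = 28.
W has the best ratio (7/2) and is taken to its limit of 2; remaining capacity is filled optimally with the others.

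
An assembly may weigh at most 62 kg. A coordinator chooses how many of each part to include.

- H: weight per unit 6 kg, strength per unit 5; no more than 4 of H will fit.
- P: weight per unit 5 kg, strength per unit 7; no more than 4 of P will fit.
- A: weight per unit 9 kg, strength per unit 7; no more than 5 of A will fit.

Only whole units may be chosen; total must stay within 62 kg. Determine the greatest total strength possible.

1×H, 4×P, and 4×A: weight 62 ≤ 62, strength 1·5 + 4·7 + 4·7 = 61.
4×H, 4×P, and 2×A: weight 62 ≤ 62, strength 4·5 + 4·7 + 2·7 = 62.
Best is 62.

62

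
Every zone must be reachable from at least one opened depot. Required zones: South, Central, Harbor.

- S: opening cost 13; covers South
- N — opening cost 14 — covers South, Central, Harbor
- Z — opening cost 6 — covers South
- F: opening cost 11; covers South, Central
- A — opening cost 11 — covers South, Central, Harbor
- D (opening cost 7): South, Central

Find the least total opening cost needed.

11

A alone covers South, Central, Harbor — every zone.
Total opening cost: 11.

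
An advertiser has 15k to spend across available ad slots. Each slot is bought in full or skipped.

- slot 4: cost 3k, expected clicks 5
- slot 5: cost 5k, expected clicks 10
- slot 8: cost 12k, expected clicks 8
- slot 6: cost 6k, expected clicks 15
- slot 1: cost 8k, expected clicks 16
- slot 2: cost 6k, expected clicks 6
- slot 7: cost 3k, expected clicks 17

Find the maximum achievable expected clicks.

Allowing fractional choices, the relaxed optimum would be about 44.0, but ad slots are indivisible.
slot 4 + slot 1 + slot 7: cost 3 + 8 + 3 = 14 ≤ 15, expected clicks 5 + 16 + 17 = 38.
slot 5 + slot 6 + slot 7: cost 5 + 6 + 3 = 14 ≤ 15, expected clicks 10 + 15 + 17 = 42.
Best is slot 5, slot 6, and slot 7 with total expected clicks 42.

42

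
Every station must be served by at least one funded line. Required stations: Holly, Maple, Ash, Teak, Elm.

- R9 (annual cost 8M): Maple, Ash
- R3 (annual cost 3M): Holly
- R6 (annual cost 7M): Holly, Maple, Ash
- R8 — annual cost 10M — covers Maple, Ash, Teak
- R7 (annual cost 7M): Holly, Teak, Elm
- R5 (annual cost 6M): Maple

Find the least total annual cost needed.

14

Choose R6 and R7: together they cover Holly, Maple, Ash, Teak, Elm — every station.
Total annual cost: 7 + 7 = 14.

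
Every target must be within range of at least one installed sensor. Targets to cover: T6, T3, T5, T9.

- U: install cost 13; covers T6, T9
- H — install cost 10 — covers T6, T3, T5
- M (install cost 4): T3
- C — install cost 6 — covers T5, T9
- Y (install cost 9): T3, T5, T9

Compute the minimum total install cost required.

This is a weighted set-cover instance.
The greedy cost-per-new-target heuristic would pick C, M, and H for 20, but a cheaper cover exists.
Choose H and C: together they cover T6, T3, T5, T9 — every target.
Total install cost: 10 + 6 = 16.
No cover costs less than 16.

16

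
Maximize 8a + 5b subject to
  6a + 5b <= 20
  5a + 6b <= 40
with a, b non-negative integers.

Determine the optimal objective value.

(a,b)=(3,0): 6·3+5·0=18≤20, 5·3+6·0=15≤40, objective 24.
(a,b)=(2,1): 6·2+5·1=17≤20, 5·2+6·1=16≤40, objective 21.
(a,b)=(2,0): 6·2+5·0=12≤20, 5·2+6·0=10≤40, objective 16.
No feasible integer point exceeds 24.

24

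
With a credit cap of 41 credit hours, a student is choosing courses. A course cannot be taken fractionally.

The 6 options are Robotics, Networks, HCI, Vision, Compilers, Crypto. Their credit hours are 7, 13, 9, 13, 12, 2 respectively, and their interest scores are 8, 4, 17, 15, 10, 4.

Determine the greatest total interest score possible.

50

This is an integer program with binary decision variables.
HCI + Vision + Compilers + Crypto: credit hours 9 + 13 + 12 + 2 = 36 ≤ 41, interest score 17 + 15 + 10 + 4 = 46.
Robotics + HCI + Vision + Compilers: credit hours 7 + 9 + 13 + 12 = 41 ≤ 41, interest score 8 + 17 + 15 + 10 = 50.
Best is Robotics, HCI, Vision, and Compilers with total interest score 50.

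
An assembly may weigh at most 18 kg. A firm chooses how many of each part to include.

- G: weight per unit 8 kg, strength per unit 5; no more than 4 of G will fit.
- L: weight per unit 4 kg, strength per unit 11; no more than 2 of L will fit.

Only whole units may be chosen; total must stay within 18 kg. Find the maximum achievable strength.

27

Take 1×G and 2×L: weight 16 ≤ 18, strength 1·5 + 2·11 = 27.
L has the best ratio (11/4) and is taken to its limit of 2; remaining capacity is filled optimally with the others.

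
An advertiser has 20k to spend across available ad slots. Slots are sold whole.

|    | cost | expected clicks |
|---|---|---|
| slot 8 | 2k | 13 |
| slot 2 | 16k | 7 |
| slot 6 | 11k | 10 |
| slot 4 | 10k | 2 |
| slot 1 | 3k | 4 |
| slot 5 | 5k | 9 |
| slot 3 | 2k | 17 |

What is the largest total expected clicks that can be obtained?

This is an integer program with binary decision variables.
slot 8 + slot 1 + slot 5 + slot 3: cost 2 + 3 + 5 + 2 = 12 ≤ 20, expected clicks 13 + 4 + 9 + 17 = 43.
slot 8 + slot 6 + slot 5 + slot 3: cost 2 + 11 + 5 + 2 = 20 ≤ 20, expected clicks 13 + 10 + 9 + 17 = 49.
slot 8 + slot 6 + slot 1 + slot 3: cost 2 + 11 + 3 + 2 = 18 ≤ 20, expected clicks 13 + 10 + 4 + 17 = 44.
Best is slot 8, slot 6, slot 5, and slot 3 with total expected clicks 49.

49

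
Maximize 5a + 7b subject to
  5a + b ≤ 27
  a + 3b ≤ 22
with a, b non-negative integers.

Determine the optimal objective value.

62

(a,b)=(4,6) is feasible, giving 62.
(a,b)=(3,6) is feasible, giving 57.
Maximum is 62 at (a,b)=(4,6).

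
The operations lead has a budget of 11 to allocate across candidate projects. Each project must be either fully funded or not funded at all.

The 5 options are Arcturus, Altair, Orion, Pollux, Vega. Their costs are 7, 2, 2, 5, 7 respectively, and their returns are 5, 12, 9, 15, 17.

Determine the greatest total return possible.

Altair + Orion + Vega: cost 2 + 2 + 7 = 11 ≤ 11, return 12 + 9 + 17 = 38.
Altair + Orion + Pollux: cost 2 + 2 + 5 = 9 ≤ 11, return 12 + 9 + 15 = 36.
Altair + Vega: cost 2 + 7 = 9 ≤ 11, return 12 + 17 = 29.
Best is Altair, Orion, and Vega with total return 38.

38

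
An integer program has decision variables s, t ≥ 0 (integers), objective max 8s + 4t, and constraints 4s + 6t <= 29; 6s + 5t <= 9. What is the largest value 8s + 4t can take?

The continuous relaxation peaks at (1.5, 0) with value 12.00; rounding to a feasible lattice point costs some objective.
(s,t)=(1,0) is feasible, giving 8.
(s,t)=(0,1) is feasible, giving 4.
(s,t)=(0,0) is feasible, giving 0.
No feasible integer point exceeds 8.

8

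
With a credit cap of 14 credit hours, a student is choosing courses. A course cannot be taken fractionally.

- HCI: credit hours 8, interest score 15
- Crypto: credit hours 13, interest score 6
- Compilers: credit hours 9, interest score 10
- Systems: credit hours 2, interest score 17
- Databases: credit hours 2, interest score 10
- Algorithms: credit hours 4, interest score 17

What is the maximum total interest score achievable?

Systems + Databases + Algorithms: credit hours 2 + 2 + 4 = 8 ≤ 14, interest score 17 + 10 + 17 = 44.
HCI + Systems + Databases: credit hours 8 + 2 + 2 = 12 ≤ 14, interest score 15 + 17 + 10 = 42.
HCI + Systems + Algorithms: credit hours 8 + 2 + 4 = 14 ≤ 14, interest score 15 + 17 + 17 = 49.
Best is HCI, Systems, and Algorithms with total interest score 49.

49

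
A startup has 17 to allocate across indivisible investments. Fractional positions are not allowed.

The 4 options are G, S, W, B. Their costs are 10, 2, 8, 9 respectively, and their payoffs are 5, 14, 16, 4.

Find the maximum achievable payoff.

30

Allowing fractional choices, the relaxed optimum would be about 33.5, but investments are indivisible.
W + B: cost 8 + 9 = 17 ≤ 17, payoff 16 + 4 = 20.
S + W: cost 2 + 8 = 10 ≤ 17, payoff 14 + 16 = 30.
Best is S and W with total payoff 30.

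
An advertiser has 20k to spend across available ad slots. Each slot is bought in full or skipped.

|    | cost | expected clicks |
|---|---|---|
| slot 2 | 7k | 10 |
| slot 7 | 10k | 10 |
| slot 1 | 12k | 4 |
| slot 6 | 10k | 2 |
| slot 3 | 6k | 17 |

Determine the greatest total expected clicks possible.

27

Take slot 2 and slot 3: cost 7 + 6 = 13 ≤ 20, expected clicks 10 + 17 = 27.
No feasible combination exceeds this.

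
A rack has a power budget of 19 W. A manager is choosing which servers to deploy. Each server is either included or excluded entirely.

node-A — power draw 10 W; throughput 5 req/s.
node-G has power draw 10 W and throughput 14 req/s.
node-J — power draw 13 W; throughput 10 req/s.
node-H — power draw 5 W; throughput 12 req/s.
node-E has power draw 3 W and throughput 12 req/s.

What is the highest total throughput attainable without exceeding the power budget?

Allowing fractional choices, the relaxed optimum would be about 38.8, but servers are indivisible.
node-G + node-H + node-E: power draw 10 + 5 + 3 = 18 ≤ 19, throughput 14 + 12 + 12 = 38.
node-A + node-H + node-E: power draw 10 + 5 + 3 = 18 ≤ 19, throughput 5 + 12 + 12 = 29.
Best is node-G, node-H, and node-E with total throughput 38.

38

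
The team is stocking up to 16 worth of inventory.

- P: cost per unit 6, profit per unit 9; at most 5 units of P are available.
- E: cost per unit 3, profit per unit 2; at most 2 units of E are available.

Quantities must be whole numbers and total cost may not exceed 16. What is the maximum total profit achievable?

This is a bounded integer knapsack.
P has the best ratio (9/6); taking only P gives at most 2×9 = 18 (stopped by the cost limit).
Mixing does better — 2×P and 1×E: cost 15 ≤ 16, profit 2·9 + 1·2 = 20.

20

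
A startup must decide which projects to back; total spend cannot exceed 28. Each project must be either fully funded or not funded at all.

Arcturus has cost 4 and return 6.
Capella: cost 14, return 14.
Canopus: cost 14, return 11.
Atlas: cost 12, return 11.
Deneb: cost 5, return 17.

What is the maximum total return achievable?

37

Take Arcturus, Capella, and Deneb: cost 4 + 14 + 5 = 23 ≤ 28, return 6 + 14 + 17 = 37.
No other feasible combination does better.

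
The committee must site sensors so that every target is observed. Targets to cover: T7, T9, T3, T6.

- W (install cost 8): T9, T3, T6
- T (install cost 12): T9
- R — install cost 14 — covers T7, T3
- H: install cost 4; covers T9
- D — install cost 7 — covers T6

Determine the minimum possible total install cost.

22

Choose W and R: together they cover T7, T9, T3, T6 — every target.
Total install cost: 8 + 14 = 22.
No cover costs less than 22.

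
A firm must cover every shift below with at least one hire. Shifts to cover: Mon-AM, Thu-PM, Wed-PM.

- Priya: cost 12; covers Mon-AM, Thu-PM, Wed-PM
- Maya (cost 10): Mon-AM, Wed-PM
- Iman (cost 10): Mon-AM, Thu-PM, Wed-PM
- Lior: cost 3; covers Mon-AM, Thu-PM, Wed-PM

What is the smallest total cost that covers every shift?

3

Lior alone covers Mon-AM, Thu-PM, Wed-PM — every shift.
Total cost: 3.
No cover costs less than 3.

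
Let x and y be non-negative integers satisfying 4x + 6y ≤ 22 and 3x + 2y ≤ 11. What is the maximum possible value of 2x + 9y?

(x,y)=(1,3): 4·1+6·3=22≤22, 3·1+2·3=9≤11, objective 29.
(x,y)=(0,3): 4·0+6·3=18≤22, 3·0+2·3=6≤11, objective 27.
(x,y)=(2,2): 4·2+6·2=20≤22, 3·2+2·2=10≤11, objective 22.
The best lattice point is (1,3), giving 29.

29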